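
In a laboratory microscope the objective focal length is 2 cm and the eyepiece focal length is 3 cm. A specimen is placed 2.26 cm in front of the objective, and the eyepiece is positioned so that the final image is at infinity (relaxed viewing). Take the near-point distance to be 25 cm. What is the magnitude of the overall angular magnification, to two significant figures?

Objective: 1/d_i = 1/f_obj - 1/d_o = 1/2 - 1/2.26 = 0.05752 cm^-1, so d_i = 17.385 cm.
m_obj = -d_i/d_o = -17.385/2.26 = -7.692.
Eyepiece angular magnification (image at infinity): M_eye = D/f_e = 25/3 = 8.333.
Overall M = m_obj x M_eye = (-7.692)(8.333) = -64.10.
|M| = 64.10.

64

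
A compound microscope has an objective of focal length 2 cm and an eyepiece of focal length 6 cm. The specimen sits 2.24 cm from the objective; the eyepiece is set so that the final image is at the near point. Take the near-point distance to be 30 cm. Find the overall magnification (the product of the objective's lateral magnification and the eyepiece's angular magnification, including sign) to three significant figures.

-50.0

Objective: 1/d_i = 1/f_obj - 1/d_o = 1/2 - 1/2.24 = 0.05357 cm^-1, so d_i = 18.667 cm.
m_obj = -d_i/d_o = -18.667/2.24 = -8.333.
Eyepiece angular magnification (image at near point): M_eye = 1 + D/f_e = 1 + 30/6 = 6.000.
Overall M = m_obj x M_eye = (-8.333)(6.000) = -50.00.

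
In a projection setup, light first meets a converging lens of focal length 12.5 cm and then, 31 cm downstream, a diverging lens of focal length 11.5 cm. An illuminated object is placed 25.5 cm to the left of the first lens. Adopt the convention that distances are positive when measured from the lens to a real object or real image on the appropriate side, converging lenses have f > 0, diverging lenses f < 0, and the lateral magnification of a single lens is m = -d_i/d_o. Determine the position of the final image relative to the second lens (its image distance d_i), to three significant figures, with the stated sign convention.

Applying the thin-lens equation to the first lens, 1/12.5 = 1/25.5 + 1/d_i1, which gives d_i1 = 24.519 cm.
The intermediate image is 24.519 cm to the right of lens 1, so d_o2 = L - d_i1 = 31 - 24.519 = 6.481 cm.
Applying the thin-lens equation again with f_2 = -11.5 cm and d_o2 = 6.481 cm gives d_i2 = -4.145 cm.

-4.14 cm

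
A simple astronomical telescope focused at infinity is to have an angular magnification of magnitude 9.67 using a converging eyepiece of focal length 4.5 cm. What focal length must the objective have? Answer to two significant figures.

44 cm

|M| = f_obj/|f_eye|, so f_obj = |M| x |f_eye| = 9.67 x 4.5 = 43.515 cm.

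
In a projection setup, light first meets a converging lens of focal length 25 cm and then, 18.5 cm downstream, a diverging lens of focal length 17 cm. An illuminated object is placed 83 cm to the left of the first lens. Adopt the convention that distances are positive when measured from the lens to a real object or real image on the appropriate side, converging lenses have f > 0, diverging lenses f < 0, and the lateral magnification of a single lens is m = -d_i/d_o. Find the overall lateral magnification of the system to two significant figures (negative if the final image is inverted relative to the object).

27

Applying the thin-lens equation to the first lens, 1/25 = 1/83 + 1/d_i1, which gives d_i1 = 35.776 cm.
Its lateral magnification is m_1 = -d_i1/d_o1 = -(35.776)/83 = -0.4310.
Since 35.776 cm > 18.5 cm, the first image lies past the second lens and serves as a virtual object: d_o2 = L - d_i1 = -17.276 cm.
Applying the thin-lens equation again with f_2 = -17 cm and d_o2 = -17.276 cm gives d_i2 = -1064.625 cm.
m_2 = -(-1064.625)/(-17.276) = -61.6250.
Overall magnification: m = m_1 m_2 = 26.5625.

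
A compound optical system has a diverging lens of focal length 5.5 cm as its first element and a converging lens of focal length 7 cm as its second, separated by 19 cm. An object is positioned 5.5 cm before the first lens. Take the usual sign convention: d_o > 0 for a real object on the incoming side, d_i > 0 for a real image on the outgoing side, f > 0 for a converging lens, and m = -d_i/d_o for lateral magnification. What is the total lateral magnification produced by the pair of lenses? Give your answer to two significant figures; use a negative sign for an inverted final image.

-0.24

Applying the thin-lens equation to the first lens, 1/(-5.5) = 1/5.5 + 1/d_i1, which gives d_i1 = -2.750 cm.
Its lateral magnification is m_1 = -d_i1/d_o1 = -(-2.750)/5.5 = 0.5000.
The intermediate image is virtual, 2.750 cm to the left of lens 1, so d_o2 = L - d_i1 = 19 - (-2.750) = 21.750 cm.
Applying the thin-lens equation again with f_2 = 7 cm and d_o2 = 21.750 cm gives d_i2 = 10.322 cm.
m_2 = -(10.322)/(21.750) = -0.4746.
Total m = m_1 x m_2 = (0.5000)(-0.4746) = -0.2373.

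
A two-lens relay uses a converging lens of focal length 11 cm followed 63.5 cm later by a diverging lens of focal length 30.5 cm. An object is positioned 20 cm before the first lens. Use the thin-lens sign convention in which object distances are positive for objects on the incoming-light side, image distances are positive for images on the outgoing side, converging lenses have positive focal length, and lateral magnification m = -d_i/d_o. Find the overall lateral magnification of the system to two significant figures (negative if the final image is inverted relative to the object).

Applying the thin-lens equation to the first lens, 1/11 = 1/20 + 1/d_i1, which gives d_i1 = 24.444 cm.
Its lateral magnification is m_1 = -d_i1/d_o1 = -(24.444)/20 = -1.2222.
The intermediate image is 24.444 cm to the right of lens 1, so d_o2 = L - d_i1 = 63.5 - 24.444 = 39.056 cm.
Applying the thin-lens equation again with f_2 = -30.5 cm and d_o2 = 39.056 cm gives d_i2 = -17.126 cm.
m_2 = -(-17.126)/(39.056) = 0.4385.
The system's lateral magnification is m_1 m_2 = (-1.2222)(0.4385) = -0.5359.

-0.54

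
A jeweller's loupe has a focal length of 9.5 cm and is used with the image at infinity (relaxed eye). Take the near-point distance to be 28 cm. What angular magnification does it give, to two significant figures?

M = D/f = 28/9.5 = 2.947.

2.9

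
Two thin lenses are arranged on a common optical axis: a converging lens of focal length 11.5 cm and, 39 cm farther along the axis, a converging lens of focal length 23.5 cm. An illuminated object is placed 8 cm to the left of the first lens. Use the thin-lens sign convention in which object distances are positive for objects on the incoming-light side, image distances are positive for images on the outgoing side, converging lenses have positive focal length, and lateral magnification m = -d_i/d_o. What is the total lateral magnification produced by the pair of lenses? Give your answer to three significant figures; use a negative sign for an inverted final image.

-1.85

Applying the thin-lens equation to the first lens, 1/11.5 = 1/8 + 1/d_i1, which gives d_i1 = -26.286 cm.
Its lateral magnification is m_1 = -d_i1/d_o1 = -(-26.286)/8 = 3.2857.
With d_i1 < 0 the first image is virtual and lies on the object side; the object distance for lens 2 is d_o2 = 39 - (-26.286) = 65.286 cm.
Applying the thin-lens equation again with f_2 = 23.5 cm and d_o2 = 65.286 cm gives d_i2 = 36.716 cm.
m_2 = -(36.716)/(65.286) = -0.5624.
The system's lateral magnification is m_1 m_2 = (3.2857)(-0.5624) = -1.8479.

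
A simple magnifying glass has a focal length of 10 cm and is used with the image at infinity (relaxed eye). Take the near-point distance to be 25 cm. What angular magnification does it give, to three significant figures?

2.50

M = D/f = 25/10 = 2.500.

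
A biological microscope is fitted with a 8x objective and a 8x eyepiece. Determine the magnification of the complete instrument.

The overall magnification of a compound microscope is the product of the objective and eyepiece magnifications:
M = M_obj x M_eye = 8 x 8 = 64.

64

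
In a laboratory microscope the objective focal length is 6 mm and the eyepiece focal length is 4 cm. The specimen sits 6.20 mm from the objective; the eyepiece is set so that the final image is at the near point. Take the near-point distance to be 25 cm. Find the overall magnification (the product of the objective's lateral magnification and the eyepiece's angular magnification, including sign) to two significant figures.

-220

Convert to cm: f_obj = 6 mm = 0.6 cm; d_o = 6.20 mm = 0.62 cm.
Objective: 1/d_i = 1/f_obj - 1/d_o = 1/0.6 - 1/0.62 = 0.05376 cm^-1, so d_i = 18.600 cm.
m_obj = -d_i/d_o = -18.600/0.62 = -30.000.
Eyepiece angular magnification (image at near point): M_eye = 1 + D/f_e = 1 + 25/4 = 7.250.
Overall M = m_obj x M_eye = (-30.000)(7.250) = -217.50.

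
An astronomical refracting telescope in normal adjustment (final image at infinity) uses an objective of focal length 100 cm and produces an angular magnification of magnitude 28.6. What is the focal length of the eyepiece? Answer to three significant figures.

3.50 cm

|M| = f_obj/f_eye, so f_eye = f_obj/|M| = 100/28.6 = 3.497 cm.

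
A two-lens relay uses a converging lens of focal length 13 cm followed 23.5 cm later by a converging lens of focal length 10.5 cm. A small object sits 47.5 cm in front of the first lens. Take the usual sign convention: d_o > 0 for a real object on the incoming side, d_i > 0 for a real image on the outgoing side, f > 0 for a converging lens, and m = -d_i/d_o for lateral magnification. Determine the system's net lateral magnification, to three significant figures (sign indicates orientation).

First lens: d_i1 = 1/(1/13 - 1/47.5) = 17.899 cm.
m_1 = -(17.899)/47.5 = -0.3768.
The intermediate image is 17.899 cm to the right of lens 1, so d_o2 = L - d_i1 = 23.5 - 17.899 = 5.601 cm.
Second lens: d_i2 = 1/(1/10.5 - 1/(5.601)) = -12.007 cm.
m_2 = -(-12.007)/(5.601) = 2.1435.
Overall magnification: m = m_1 m_2 = -0.8077.

-0.808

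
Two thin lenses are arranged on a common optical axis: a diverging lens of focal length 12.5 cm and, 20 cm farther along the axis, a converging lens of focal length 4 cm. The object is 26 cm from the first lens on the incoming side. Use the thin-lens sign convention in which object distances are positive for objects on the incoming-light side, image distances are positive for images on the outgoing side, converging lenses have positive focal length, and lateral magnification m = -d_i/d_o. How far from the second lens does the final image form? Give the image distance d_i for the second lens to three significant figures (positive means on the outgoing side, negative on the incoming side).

4.65 cm

First lens: d_i1 = 1/(1/(-12.5) - 1/26) = -8.442 cm.
The intermediate image is virtual, 8.442 cm to the left of lens 1, so d_o2 = L - d_i1 = 20 - (-8.442) = 28.442 cm.
Second lens: d_i2 = 1/(1/4 - 1/(28.442)) = 4.655 cm.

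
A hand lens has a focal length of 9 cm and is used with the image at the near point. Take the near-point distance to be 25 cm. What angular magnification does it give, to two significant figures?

3.8

M = 1 + D/f = 1 + 25/9 = 3.778.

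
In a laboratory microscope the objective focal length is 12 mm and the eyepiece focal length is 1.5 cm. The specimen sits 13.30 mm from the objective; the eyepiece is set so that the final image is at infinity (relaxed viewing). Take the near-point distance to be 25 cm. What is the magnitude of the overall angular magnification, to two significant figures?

150

Convert to cm: f_obj = 12 mm = 1.2 cm; d_o = 13.30 mm = 1.33 cm.
Objective: 1/d_i = 1/f_obj - 1/d_o = 1/1.2 - 1/1.33 = 0.08145 cm^-1, so d_i = 12.277 cm.
m_obj = -d_i/d_o = -12.277/1.33 = -9.231.
Eyepiece angular magnification (image at infinity): M_eye = D/f_e = 25/1.5 = 16.667.
Overall M = m_obj x M_eye = (-9.231)(16.667) = -153.85.
|M| = 153.85.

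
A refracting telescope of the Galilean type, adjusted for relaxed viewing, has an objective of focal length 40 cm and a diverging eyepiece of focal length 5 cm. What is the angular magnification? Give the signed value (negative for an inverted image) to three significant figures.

8.00

M = -f_obj/f_eye = -40/(-5) = 8.000.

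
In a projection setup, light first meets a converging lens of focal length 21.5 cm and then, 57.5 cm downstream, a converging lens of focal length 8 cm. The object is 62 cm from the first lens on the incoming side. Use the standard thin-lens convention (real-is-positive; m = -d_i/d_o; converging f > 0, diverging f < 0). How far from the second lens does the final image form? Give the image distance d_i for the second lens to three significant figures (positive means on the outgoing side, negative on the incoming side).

Applying the thin-lens equation to the first lens, 1/21.5 = 1/62 + 1/d_i1, which gives d_i1 = 32.914 cm.
That image sits 24.586 cm in front of the second lens, so d_o2 = 24.586 cm.
Applying the thin-lens equation again with f_2 = 8 cm and d_o2 = 24.586 cm gives d_i2 = 11.859 cm.

11.9 cm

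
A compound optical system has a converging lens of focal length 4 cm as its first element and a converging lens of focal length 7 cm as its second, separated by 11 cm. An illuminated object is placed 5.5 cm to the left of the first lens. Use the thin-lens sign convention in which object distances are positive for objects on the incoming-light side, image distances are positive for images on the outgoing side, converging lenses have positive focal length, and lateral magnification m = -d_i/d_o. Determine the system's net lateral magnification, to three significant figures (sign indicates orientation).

Lens 1: 1/d_i1 = 1/f_1 - 1/d_o1 = 1/4 - 1/5.5 = 0.06818 cm^-1, so d_i1 = 14.667 cm.
m_1 = -(14.667)/5.5 = -2.6667.
Since 14.667 cm > 11 cm, the first image lies past the second lens and serves as a virtual object: d_o2 = L - d_i1 = -3.667 cm.
Lens 2: 1/d_i2 = 1/f_2 - 1/d_o2 = 1/7 - 1/(-3.667) = 0.41558 cm^-1, so d_i2 = 2.406 cm.
m_2 = -(2.406)/(-3.667) = 0.6562.
Overall magnification: m = m_1 m_2 = -1.7500.

-1.75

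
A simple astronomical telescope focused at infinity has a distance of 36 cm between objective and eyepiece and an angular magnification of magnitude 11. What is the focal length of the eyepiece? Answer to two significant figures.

In normal adjustment the tube length equals f_obj + f_eye and |M| = f_obj/f_eye.
So f_obj = 11 f_eye and 11 f_eye + f_eye = 36 cm, giving f_eye = 36/12 = 3.000 cm and f_obj = 33.000 cm.

3.0 cm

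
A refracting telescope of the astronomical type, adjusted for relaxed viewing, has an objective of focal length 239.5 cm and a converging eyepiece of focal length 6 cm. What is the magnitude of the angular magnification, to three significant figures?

39.9

|M| = f_obj/|f_eye| = 239.5/6 = 39.917.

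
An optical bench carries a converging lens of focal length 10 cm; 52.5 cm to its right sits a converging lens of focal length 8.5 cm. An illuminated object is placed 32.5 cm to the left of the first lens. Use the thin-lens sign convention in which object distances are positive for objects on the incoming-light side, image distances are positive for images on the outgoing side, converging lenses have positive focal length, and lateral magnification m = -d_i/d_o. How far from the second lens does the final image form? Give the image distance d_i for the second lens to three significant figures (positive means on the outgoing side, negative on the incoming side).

10.9 cm

First lens: d_i1 = 1/(1/10 - 1/32.5) = 14.444 cm.
The intermediate image is 14.444 cm to the right of lens 1, so d_o2 = L - d_i1 = 52.5 - 14.444 = 38.056 cm.
Second lens: d_i2 = 1/(1/8.5 - 1/(38.056)) = 10.945 cm.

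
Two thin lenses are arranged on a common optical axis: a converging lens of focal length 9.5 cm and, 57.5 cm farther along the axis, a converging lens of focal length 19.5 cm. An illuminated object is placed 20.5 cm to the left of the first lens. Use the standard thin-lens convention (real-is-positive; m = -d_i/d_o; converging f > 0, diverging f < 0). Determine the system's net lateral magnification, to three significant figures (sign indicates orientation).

Applying the thin-lens equation to the first lens, 1/9.5 = 1/20.5 + 1/d_i1, which gives d_i1 = 17.705 cm.
Its lateral magnification is m_1 = -d_i1/d_o1 = -(17.705)/20.5 = -0.8636.
Object distance for lens 2: d_o2 = 57.5 - 17.705 = 39.795 cm.
Applying the thin-lens equation again with f_2 = 19.5 cm and d_o2 = 39.795 cm gives d_i2 = 38.236 cm.
m_2 = -(38.236)/(39.795) = -0.9608.
The system's lateral magnification is m_1 m_2 = (-0.8636)(-0.9608) = 0.8298.

0.830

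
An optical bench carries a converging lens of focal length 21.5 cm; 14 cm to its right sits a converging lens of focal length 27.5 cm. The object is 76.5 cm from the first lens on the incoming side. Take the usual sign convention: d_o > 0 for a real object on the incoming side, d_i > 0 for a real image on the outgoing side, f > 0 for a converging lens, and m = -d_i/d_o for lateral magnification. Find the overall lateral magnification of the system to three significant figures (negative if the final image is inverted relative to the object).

-0.248

First lens: d_i1 = 1/(1/21.5 - 1/76.5) = 29.905 cm.
m_1 = -(29.905)/76.5 = -0.3909.
This image would form 29.905 cm past lens 1, i.e. 15.905 cm beyond lens 2, so it is a virtual object for lens 2: d_o2 = 14 - 29.905 = -15.905 cm.
Second lens: d_i2 = 1/(1/27.5 - 1/(-15.905)) = 10.077 cm.
m_2 = -(10.077)/(-15.905) = 0.6336.
The system's lateral magnification is m_1 m_2 = (-0.3909)(0.6336) = -0.2477.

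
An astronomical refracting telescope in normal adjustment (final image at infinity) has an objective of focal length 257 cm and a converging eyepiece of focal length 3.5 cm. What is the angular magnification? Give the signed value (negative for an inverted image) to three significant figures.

M = -f_obj/f_eye = -257/(3.5) = -73.429.

-73.4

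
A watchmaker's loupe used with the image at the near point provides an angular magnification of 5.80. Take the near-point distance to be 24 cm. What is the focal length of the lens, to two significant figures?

For the image at the near point, M = 1 + D/f.
f = D/(M - 1) = 24/(5.8 - 1) = 5.000 cm.

5.0 cm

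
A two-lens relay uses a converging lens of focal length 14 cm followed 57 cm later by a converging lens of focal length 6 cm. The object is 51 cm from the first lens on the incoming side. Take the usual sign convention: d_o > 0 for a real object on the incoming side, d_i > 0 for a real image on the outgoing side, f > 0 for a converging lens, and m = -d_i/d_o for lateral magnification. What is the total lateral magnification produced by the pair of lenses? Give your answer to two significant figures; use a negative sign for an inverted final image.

0.072

First lens: d_i1 = 1/(1/14 - 1/51) = 19.297 cm.
m_1 = -(19.297)/51 = -0.3784.
The intermediate image is 19.297 cm to the right of lens 1, so d_o2 = L - d_i1 = 57 - 19.297 = 37.703 cm.
Second lens: d_i2 = 1/(1/6 - 1/(37.703)) = 7.136 cm.
m_2 = -(7.136)/(37.703) = -0.1893.
The system's lateral magnification is m_1 m_2 = (-0.3784)(-0.1893) = 0.0716.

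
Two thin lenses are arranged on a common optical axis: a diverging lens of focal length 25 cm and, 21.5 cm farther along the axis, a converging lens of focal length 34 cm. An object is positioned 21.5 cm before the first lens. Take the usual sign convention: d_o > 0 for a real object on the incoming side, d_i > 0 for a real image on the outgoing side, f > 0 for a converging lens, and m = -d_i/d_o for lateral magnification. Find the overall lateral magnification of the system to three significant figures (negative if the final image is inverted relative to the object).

Applying the thin-lens equation to the first lens, 1/(-25) = 1/21.5 + 1/d_i1, which gives d_i1 = -11.559 cm.
Its lateral magnification is m_1 = -d_i1/d_o1 = -(-11.559)/21.5 = 0.5376.
The intermediate image is virtual, 11.559 cm to the left of lens 1, so d_o2 = L - d_i1 = 21.5 - (-11.559) = 33.059 cm.
Applying the thin-lens equation again with f_2 = 34 cm and d_o2 = 33.059 cm gives d_i2 = -1194.663 cm.
m_2 = -(-1194.663)/(33.059) = 36.1371.
Total m = m_1 x m_2 = (0.5376)(36.1371) = 19.4286.

19.4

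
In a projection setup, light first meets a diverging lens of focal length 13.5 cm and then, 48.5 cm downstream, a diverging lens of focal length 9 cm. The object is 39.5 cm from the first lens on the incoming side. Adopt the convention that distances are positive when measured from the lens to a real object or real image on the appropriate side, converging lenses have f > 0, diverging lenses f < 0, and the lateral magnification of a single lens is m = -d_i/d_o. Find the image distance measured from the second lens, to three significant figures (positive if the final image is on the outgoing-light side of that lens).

Lens 1: 1/d_i1 = 1/f_1 - 1/d_o1 = 1/(-13.5) - 1/39.5 = -0.09939 cm^-1, so d_i1 = -10.061 cm.
The intermediate image is virtual, 10.061 cm to the left of lens 1, so d_o2 = L - d_i1 = 48.5 - (-10.061) = 58.561 cm.
Lens 2: 1/d_i2 = 1/f_2 - 1/d_o2 = 1/(-9) - 1/(58.561) = -0.12819 cm^-1, so d_i2 = -7.801 cm.

-7.80 cm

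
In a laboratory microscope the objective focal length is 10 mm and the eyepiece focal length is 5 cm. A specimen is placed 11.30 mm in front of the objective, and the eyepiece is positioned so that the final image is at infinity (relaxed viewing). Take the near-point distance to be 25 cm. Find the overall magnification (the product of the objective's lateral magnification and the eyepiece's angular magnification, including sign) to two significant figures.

Convert to cm: f_obj = 10 mm = 1 cm; d_o = 11.30 mm = 1.13 cm.
Objective: 1/d_i = 1/f_obj - 1/d_o = 1/1 - 1/1.13 = 0.11504 cm^-1, so d_i = 8.692 cm.
m_obj = -d_i/d_o = -8.692/1.13 = -7.692.
Eyepiece angular magnification (image at infinity): M_eye = D/f_e = 25/5 = 5.000.
Overall M = m_obj x M_eye = (-7.692)(5.000) = -38.46.

-38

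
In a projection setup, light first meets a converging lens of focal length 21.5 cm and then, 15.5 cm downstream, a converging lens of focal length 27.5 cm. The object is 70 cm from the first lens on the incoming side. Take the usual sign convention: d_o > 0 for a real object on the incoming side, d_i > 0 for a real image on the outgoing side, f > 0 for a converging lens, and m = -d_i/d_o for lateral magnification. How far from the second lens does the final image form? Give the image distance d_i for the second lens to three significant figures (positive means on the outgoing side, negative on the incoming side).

9.93 cm

Applying the thin-lens equation to the first lens, 1/21.5 = 1/70 + 1/d_i1, which gives d_i1 = 31.031 cm.
Since 31.031 cm > 15.5 cm, the first image lies past the second lens and serves as a virtual object: d_o2 = L - d_i1 = -15.531 cm.
Applying the thin-lens equation again with f_2 = 27.5 cm and d_o2 = -15.531 cm gives d_i2 = 9.925 cm.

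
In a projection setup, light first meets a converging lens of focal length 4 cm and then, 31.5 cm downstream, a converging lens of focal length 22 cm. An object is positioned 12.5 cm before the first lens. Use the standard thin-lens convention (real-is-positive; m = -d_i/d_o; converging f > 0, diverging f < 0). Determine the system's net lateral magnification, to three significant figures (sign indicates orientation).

2.86

Applying the thin-lens equation to the first lens, 1/4 = 1/12.5 + 1/d_i1, which gives d_i1 = 5.882 cm.
Its lateral magnification is m_1 = -d_i1/d_o1 = -(5.882)/12.5 = -0.4706.
That image sits 25.618 cm in front of the second lens, so d_o2 = 25.618 cm.
Applying the thin-lens equation again with f_2 = 22 cm and d_o2 = 25.618 cm gives d_i2 = 155.789 cm.
m_2 = -(155.789)/(25.618) = -6.0813.
The system's lateral magnification is m_1 m_2 = (-0.4706)(-6.0813) = 2.8618.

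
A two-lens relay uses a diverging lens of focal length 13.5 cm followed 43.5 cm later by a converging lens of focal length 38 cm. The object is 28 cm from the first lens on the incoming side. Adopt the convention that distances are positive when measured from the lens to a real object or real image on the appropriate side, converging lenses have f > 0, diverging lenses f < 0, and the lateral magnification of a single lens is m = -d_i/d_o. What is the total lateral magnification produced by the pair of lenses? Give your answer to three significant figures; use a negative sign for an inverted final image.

First lens: d_i1 = 1/(1/(-13.5) - 1/28) = -9.108 cm.
m_1 = -(-9.108)/28 = 0.3253.
With d_i1 < 0 the first image is virtual and lies on the object side; the object distance for lens 2 is d_o2 = 43.5 - (-9.108) = 52.608 cm.
Second lens: d_i2 = 1/(1/38 - 1/(52.608)) = 136.847 cm.
m_2 = -(136.847)/(52.608) = -2.6012.
The system's lateral magnification is m_1 m_2 = (0.3253)(-2.6012) = -0.8462.

-0.846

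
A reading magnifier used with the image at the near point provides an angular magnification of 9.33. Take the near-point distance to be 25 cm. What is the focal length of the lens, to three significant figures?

3.00 cm

For the image at the near point, M = 1 + D/f.
f = D/(M - 1) = 25/(9.33 - 1) = 3.001 cm.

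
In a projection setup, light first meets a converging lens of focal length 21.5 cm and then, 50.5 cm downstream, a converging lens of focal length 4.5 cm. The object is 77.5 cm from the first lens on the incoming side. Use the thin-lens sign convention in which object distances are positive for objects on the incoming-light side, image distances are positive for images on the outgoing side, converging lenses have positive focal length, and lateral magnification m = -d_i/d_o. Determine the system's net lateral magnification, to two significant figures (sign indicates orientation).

First lens: d_i1 = 1/(1/21.5 - 1/77.5) = 29.754 cm.
m_1 = -(29.754)/77.5 = -0.3839.
That image sits 20.746 cm in front of the second lens, so d_o2 = 20.746 cm.
Second lens: d_i2 = 1/(1/4.5 - 1/(20.746)) = 5.746 cm.
m_2 = -(5.746)/(20.746) = -0.2770.
Overall magnification: m = m_1 m_2 = 0.1063.

0.11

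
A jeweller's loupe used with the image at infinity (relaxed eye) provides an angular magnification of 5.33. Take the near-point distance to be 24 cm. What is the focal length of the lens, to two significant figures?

For the image at infinity, M = D/f.
f = D/M = 24/5.33 = 4.503 cm.

4.5 cm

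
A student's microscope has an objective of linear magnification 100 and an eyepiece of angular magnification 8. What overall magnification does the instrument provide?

800

The overall magnification of a compound microscope is the product of the objective and eyepiece magnifications:
M = M_obj x M_eye = 100 x 8 = 800.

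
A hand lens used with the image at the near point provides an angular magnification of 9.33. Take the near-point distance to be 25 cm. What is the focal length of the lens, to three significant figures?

3.00 cm

For the image at the near point, M = 1 + D/f.
f = D/(M - 1) = 25/(9.33 - 1) = 3.001 cm.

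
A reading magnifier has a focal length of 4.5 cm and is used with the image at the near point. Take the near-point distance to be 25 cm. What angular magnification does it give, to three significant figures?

6.56

M = 1 + D/f = 1 + 25/4.5 = 6.556.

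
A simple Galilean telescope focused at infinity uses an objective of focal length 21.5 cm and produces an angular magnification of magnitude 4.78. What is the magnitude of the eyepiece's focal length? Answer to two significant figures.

4.5 cm

|M| = f_obj/|f_eye|, so |f_eye| = f_obj/|M| = 21.5/4.78 = 4.498 cm.
(The eyepiece is diverging, so its signed focal length is -4.498 cm.)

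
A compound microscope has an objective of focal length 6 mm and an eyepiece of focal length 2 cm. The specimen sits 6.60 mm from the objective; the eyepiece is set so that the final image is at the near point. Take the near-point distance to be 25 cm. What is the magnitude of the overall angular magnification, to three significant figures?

Convert to cm: f_obj = 6 mm = 0.6 cm; d_o = 6.60 mm = 0.66 cm.
Objective: 1/d_i = 1/f_obj - 1/d_o = 1/0.6 - 1/0.66 = 0.15152 cm^-1, so d_i = 6.600 cm.
m_obj = -d_i/d_o = -6.600/0.66 = -10.000.
Eyepiece angular magnification (image at near point): M_eye = 1 + D/f_e = 1 + 25/2 = 13.500.
Overall M = m_obj x M_eye = (-10.000)(13.500) = -135.00.
|M| = 135.00.

135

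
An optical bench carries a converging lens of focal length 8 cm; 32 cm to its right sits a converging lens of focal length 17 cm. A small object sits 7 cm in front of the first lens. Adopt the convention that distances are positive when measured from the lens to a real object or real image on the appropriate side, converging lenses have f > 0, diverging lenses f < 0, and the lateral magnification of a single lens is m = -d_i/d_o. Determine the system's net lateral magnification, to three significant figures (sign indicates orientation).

Applying the thin-lens equation to the first lens, 1/8 = 1/7 + 1/d_i1, which gives d_i1 = -56.000 cm.
Its lateral magnification is m_1 = -d_i1/d_o1 = -(-56.000)/7 = 8.0000.
With d_i1 < 0 the first image is virtual and lies on the object side; the object distance for lens 2 is d_o2 = 32 - (-56.000) = 88.000 cm.
Applying the thin-lens equation again with f_2 = 17 cm and d_o2 = 88.000 cm gives d_i2 = 21.070 cm.
m_2 = -(21.070)/(88.000) = -0.2394.
The system's lateral magnification is m_1 m_2 = (8.0000)(-0.2394) = -1.9155.

-1.92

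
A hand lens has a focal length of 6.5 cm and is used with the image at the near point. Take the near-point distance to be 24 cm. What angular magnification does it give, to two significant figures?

M = 1 + D/f = 1 + 24/6.5 = 4.692.

4.7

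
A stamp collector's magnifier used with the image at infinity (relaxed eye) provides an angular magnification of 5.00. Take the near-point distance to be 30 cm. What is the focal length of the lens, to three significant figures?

6.00 cm

For the image at infinity, M = D/f.
f = D/M = 30/5.0 = 6.000 cm.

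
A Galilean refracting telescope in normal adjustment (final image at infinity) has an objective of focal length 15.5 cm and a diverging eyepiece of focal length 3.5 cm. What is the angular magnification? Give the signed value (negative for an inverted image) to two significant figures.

4.4

M = -f_obj/f_eye = -15.5/(-3.5) = 4.429.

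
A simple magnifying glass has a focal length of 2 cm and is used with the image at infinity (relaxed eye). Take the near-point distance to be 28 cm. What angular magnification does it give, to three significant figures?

M = D/f = 28/2 = 14.000.

14.0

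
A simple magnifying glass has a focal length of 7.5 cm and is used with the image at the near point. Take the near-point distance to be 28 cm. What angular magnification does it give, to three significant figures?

4.73

M = 1 + D/f = 1 + 28/7.5 = 4.733.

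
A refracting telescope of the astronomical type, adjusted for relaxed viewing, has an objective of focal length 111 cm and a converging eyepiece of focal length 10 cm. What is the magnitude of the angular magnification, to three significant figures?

11.1

|M| = f_obj/|f_eye| = 111/10 = 11.100.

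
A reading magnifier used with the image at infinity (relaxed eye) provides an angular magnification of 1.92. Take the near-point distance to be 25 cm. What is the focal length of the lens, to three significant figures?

13.0 cm

For the image at infinity, M = D/f.
f = D/M = 25/1.92 = 13.021 cm.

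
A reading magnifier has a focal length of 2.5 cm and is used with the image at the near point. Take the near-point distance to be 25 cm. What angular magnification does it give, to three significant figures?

11.0

M = 1 + D/f = 1 + 25/2.5 = 11.000.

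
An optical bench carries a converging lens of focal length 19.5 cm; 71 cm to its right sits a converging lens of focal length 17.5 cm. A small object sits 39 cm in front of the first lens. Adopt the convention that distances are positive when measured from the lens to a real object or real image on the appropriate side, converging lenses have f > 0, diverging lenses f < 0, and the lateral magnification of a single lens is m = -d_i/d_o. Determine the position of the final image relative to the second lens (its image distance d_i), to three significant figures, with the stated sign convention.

First lens: d_i1 = 1/(1/19.5 - 1/39) = 39.000 cm.
The intermediate image is 39.000 cm to the right of lens 1, so d_o2 = L - d_i1 = 71 - 39.000 = 32.000 cm.
Second lens: d_i2 = 1/(1/17.5 - 1/(32.000)) = 38.621 cm.

38.6 cm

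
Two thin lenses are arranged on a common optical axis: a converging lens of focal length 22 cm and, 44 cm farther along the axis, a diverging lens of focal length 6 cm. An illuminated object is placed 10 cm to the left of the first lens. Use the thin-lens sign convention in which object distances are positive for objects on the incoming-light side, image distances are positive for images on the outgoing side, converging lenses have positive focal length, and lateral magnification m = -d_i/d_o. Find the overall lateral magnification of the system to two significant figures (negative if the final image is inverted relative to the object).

Applying the thin-lens equation to the first lens, 1/22 = 1/10 + 1/d_i1, which gives d_i1 = -18.333 cm.
Its lateral magnification is m_1 = -d_i1/d_o1 = -(-18.333)/10 = 1.8333.
With d_i1 < 0 the first image is virtual and lies on the object side; the object distance for lens 2 is d_o2 = 44 - (-18.333) = 62.333 cm.
Applying the thin-lens equation again with f_2 = -6 cm and d_o2 = 62.333 cm gives d_i2 = -5.473 cm.
m_2 = -(-5.473)/(62.333) = 0.0878.
Overall magnification: m = m_1 m_2 = 0.1610.

0.16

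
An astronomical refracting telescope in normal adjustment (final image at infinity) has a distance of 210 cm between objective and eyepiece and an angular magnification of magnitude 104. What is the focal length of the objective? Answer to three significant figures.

208 cm

In normal adjustment the tube length equals f_obj + f_eye and |M| = f_obj/f_eye.
So f_obj = 104 f_eye and 104 f_eye + f_eye = 210 cm, giving f_eye = 210/105 = 2.000 cm and f_obj = 208.000 cm.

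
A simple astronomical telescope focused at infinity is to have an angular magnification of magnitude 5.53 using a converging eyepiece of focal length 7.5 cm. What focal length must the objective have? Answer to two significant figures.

41 cm

|M| = f_obj/|f_eye|, so f_obj = |M| x |f_eye| = 5.53 x 7.5 = 41.475 cm.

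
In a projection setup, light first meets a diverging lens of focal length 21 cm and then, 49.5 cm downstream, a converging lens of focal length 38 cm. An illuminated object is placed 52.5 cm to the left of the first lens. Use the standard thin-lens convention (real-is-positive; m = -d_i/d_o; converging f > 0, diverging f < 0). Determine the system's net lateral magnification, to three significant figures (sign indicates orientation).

-0.410

First lens: d_i1 = 1/(1/(-21) - 1/52.5) = -15.000 cm.
m_1 = -(-15.000)/52.5 = 0.2857.
With d_i1 < 0 the first image is virtual and lies on the object side; the object distance for lens 2 is d_o2 = 49.5 - (-15.000) = 64.500 cm.
Second lens: d_i2 = 1/(1/38 - 1/(64.500)) = 92.491 cm.
m_2 = -(92.491)/(64.500) = -1.4340.
Total m = m_1 x m_2 = (0.2857)(-1.4340) = -0.4097.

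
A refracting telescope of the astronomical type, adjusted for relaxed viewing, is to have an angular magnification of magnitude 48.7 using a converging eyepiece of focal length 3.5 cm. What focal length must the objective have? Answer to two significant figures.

170 cm

|M| = f_obj/|f_eye|, so f_obj = |M| x |f_eye| = 48.7 x 3.5 = 170.450 cm.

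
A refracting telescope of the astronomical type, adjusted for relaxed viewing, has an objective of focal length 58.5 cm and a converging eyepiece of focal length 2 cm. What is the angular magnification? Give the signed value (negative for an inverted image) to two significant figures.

M = -f_obj/f_eye = -58.5/(2) = -29.250.

-29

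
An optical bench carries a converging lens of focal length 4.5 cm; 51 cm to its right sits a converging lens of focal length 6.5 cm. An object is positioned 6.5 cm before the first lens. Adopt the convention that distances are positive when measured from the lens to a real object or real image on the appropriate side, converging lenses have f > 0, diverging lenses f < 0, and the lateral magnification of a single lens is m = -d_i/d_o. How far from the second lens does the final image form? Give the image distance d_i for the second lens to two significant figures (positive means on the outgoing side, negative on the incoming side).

Lens 1: 1/d_i1 = 1/f_1 - 1/d_o1 = 1/4.5 - 1/6.5 = 0.06838 cm^-1, so d_i1 = 14.625 cm.
That image sits 36.375 cm in front of the second lens, so d_o2 = 36.375 cm.
Lens 2: 1/d_i2 = 1/f_2 - 1/d_o2 = 1/6.5 - 1/(36.375) = 0.12635 cm^-1, so d_i2 = 7.914 cm.

7.9 cm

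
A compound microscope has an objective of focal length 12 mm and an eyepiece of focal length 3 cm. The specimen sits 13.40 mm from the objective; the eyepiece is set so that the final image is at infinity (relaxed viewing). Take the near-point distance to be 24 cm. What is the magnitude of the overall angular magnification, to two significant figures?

69

Convert to cm: f_obj = 12 mm = 1.2 cm; d_o = 13.40 mm = 1.34 cm.
Objective: 1/d_i = 1/f_obj - 1/d_o = 1/1.2 - 1/1.34 = 0.08706 cm^-1, so d_i = 11.486 cm.
m_obj = -d_i/d_o = -11.486/1.34 = -8.571.
Eyepiece angular magnification (image at infinity): M_eye = D/f_e = 24/3 = 8.000.
Overall M = m_obj x M_eye = (-8.571)(8.000) = -68.57.
|M| = 68.57.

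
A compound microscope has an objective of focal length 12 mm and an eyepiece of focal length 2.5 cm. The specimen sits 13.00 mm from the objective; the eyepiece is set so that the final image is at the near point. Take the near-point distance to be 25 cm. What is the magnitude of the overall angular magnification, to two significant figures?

Convert to cm: f_obj = 12 mm = 1.2 cm; d_o = 13.00 mm = 1.30 cm.
Objective: 1/d_i = 1/f_obj - 1/d_o = 1/1.2 - 1/1.30 = 0.06410 cm^-1, so d_i = 15.600 cm.
m_obj = -d_i/d_o = -15.600/1.30 = -12.000.
Eyepiece angular magnification (image at near point): M_eye = 1 + D/f_e = 1 + 25/2.5 = 11.000.
Overall M = m_obj x M_eye = (-12.000)(11.000) = -132.00.
|M| = 132.00.

130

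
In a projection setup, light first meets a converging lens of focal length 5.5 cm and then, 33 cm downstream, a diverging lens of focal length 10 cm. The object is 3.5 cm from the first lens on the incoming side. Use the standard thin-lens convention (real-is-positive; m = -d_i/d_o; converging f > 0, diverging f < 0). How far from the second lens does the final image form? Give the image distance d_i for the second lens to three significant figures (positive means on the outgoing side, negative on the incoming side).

-8.10 cm

Applying the thin-lens equation to the first lens, 1/5.5 = 1/3.5 + 1/d_i1, which gives d_i1 = -9.625 cm.
The intermediate image is virtual, 9.625 cm to the left of lens 1, so d_o2 = L - d_i1 = 33 - (-9.625) = 42.625 cm.
Applying the thin-lens equation again with f_2 = -10 cm and d_o2 = 42.625 cm gives d_i2 = -8.100 cm.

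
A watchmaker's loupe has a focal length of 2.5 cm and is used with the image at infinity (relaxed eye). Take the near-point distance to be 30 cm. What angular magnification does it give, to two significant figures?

M = D/f = 30/2.5 = 12.000.

12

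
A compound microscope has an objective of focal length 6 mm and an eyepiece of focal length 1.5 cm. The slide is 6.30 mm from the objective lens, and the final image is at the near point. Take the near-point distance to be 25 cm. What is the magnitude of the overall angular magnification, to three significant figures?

353

Convert to cm: f_obj = 6 mm = 0.6 cm; d_o = 6.30 mm = 0.63 cm.
Objective: 1/d_i = 1/f_obj - 1/d_o = 1/0.6 - 1/0.63 = 0.07937 cm^-1, so d_i = 12.600 cm.
m_obj = -d_i/d_o = -12.600/0.63 = -20.000.
Eyepiece angular magnification (image at near point): M_eye = 1 + D/f_e = 1 + 25/1.5 = 17.667.
Overall M = m_obj x M_eye = (-20.000)(17.667) = -353.33.
|M| = 353.33.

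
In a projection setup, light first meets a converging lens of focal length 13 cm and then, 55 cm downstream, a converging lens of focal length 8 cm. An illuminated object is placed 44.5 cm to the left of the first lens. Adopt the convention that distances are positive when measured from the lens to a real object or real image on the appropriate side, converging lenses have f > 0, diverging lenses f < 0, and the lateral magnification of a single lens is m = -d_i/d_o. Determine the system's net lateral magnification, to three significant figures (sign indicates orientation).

0.115

Lens 1: 1/d_i1 = 1/f_1 - 1/d_o1 = 1/13 - 1/44.5 = 0.05445 cm^-1, so d_i1 = 18.365 cm.
m_1 = -(18.365)/44.5 = -0.4127.
That image sits 36.635 cm in front of the second lens, so d_o2 = 36.635 cm.
Lens 2: 1/d_i2 = 1/f_2 - 1/d_o2 = 1/8 - 1/(36.635) = 0.09770 cm^-1, so d_i2 = 10.235 cm.
m_2 = -(10.235)/(36.635) = -0.2794.
Overall magnification: m = m_1 m_2 = 0.1153.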